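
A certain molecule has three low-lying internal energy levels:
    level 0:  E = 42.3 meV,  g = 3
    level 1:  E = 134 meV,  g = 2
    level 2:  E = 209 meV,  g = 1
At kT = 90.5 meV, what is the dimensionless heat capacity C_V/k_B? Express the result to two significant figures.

0.26

Eᵢ/kT = 0.4674, 1.481, 2.309.
Z = Σ gᵢe^(−Eᵢ/kT) = 3·e^(−0.4674) + 2·e^(−1.481) + 1·e^(−2.309) = 1.880 + 0.4548 + 0.09936 = 2.434.
⟨E⟩ = 66.24 meV, ⟨E²⟩ = 6520 meV².
C_V/k_B = (⟨E²⟩ − ⟨E⟩²)/(kT)² = (6520 − 4388)/8190 = 0.26.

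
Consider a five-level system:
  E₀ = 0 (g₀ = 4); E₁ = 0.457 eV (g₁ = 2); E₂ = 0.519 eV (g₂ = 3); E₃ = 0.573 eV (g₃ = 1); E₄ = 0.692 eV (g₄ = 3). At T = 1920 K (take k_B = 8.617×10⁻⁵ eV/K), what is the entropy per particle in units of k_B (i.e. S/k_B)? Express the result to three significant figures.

1.71

k_BT = 8.617×10⁻⁵ × 1920 K = 0.16545 eV.
Eᵢ/kT = 0, 2.7622, 3.1369, 3.4633, 4.1825.
Z = Σ gᵢe^(−Eᵢ/kT) = 4·e^(−0) + 2·e^(−2.7622) + 3·e^(−3.1369) + 1·e^(−3.4633) + 3·e^(−4.1825) = 4.0000 + 0.12631 + 0.13025 + 0.031326 + 0.045781 = 4.3337.
⟨E⟩ = Σ EᵢPᵢ = 0.040371 eV.
S/k_B = ln Z + ⟨E⟩/kT = ln(4.3337) + 0.040371/0.16545 = 1.4664 + 0.24401 = 1.71.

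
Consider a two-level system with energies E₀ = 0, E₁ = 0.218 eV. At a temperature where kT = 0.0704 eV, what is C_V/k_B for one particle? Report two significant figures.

Eᵢ/kT = 0, 3.097.
Z = Σ e^(−Eᵢ/kT) = e^(−0) + e^(−3.097) = 1.000 + 0.04518 = 1.045.
⟨E⟩ = 0.009425 eV, ⟨E²⟩ = 0.002055 eV².
C_V/k_B = (⟨E²⟩ − ⟨E⟩²)/(kT)² = (0.002055 − 0.00008883)/0.004956 = 0.40.

0.40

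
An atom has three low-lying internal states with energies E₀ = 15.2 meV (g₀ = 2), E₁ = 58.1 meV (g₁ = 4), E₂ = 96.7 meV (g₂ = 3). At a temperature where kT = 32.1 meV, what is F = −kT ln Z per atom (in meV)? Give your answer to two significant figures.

-23 meV

Eᵢ/kT = 0.4735, 1.810, 3.012.
Z = Σ gᵢe^(−Eᵢ/kT) = 2·e^(−0.4735) + 4·e^(−1.810) + 3·e^(−3.012) = 1.246 + 0.6546 + 0.1476 = 2.048.
F = −kT ln Z = −32.1 × ln(2.048) = −32.1 × 0.7169 = -23 meV.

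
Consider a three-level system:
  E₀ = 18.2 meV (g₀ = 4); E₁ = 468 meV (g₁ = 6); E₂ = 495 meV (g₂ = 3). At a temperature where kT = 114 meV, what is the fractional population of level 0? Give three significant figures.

0.961

Eᵢ/kT = 0.15965, 4.1053, 4.3421.
Z = Σ gᵢe^(−Eᵢ/kT) = 4·e^(−0.15965) + 6·e^(−4.1053) + 3·e^(−4.3421) = 3.4098 + 0.098910 + 0.039028 = 3.5477.
P₀ = g₀ e^(−E₀/kT) / Z = 3.4098/3.5477 = 0.961.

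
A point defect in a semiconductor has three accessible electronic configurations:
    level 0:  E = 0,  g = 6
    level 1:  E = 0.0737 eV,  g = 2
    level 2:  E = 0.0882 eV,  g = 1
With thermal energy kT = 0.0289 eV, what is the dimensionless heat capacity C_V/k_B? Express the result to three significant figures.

Eᵢ/kT = 0, 2.5502, 3.0519.
Z = Σ gᵢe^(−Eᵢ/kT) = 6·e^(−0) + 2·e^(−2.5502) + 1·e^(−3.0519) = 6.0000 + 0.15613 + 0.047269 = 6.2034.
⟨E⟩ = 0.0025270 eV, ⟨E²⟩ = 0.00019598 eV².
C_V/k_B = (⟨E²⟩ − ⟨E⟩²)/(kT)² = (0.00019598 − 0.0000063857)/0.00083521 = 0.227.

0.227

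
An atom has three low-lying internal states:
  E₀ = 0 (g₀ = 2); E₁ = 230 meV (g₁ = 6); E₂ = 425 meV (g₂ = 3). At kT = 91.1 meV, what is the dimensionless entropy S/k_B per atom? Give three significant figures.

1.46

Eᵢ/kT = 0, 2.5247, 4.6652.
Z = Σ gᵢe^(−Eᵢ/kT) = 2·e^(−0) + 6·e^(−2.5247) + 3·e^(−4.6652) = 2.0000 + 0.48049 + 0.028252 = 2.5087.
⟨E⟩ = Σ EᵢPᵢ = 48.838 meV.
S/k_B = ln Z + ⟨E⟩/kT = ln(2.5087) + 48.838/91.1 = 0.91976 + 0.53609 = 1.46.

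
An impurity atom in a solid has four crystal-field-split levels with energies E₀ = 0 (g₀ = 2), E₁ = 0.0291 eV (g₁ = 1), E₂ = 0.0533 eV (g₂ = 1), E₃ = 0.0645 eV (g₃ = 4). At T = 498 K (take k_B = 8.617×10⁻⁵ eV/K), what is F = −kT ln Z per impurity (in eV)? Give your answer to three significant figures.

k_BT = 8.617×10⁻⁵ × 498 K = 0.042913 eV.
Eᵢ/kT = 0, 0.67812, 1.2420, 1.5030.
Z = Σ gᵢe^(−Eᵢ/kT) = 2·e^(−0) + 1·e^(−0.67812) + 1·e^(−1.2420) + 4·e^(−1.5030) = 2.0000 + 0.50757 + 0.28881 + 0.88985 = 3.6862.
F = −kT ln Z = −0.042913 × ln(3.6862) = −0.042913 × 1.3046 = -0.0560 eV.

-0.0560 eV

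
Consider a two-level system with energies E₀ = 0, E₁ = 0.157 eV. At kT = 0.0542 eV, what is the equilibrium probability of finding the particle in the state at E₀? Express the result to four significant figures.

Eᵢ/kT = 0, 2.89668.
Z = Σ e^(−Eᵢ/kT) = e^(−0) + e^(−2.89668) = 1.00000 + 0.0552062 = 1.05521.
P₀ = e^(−E₀/kT) / Z = 1.00000/1.05521 = 0.9477.

0.9477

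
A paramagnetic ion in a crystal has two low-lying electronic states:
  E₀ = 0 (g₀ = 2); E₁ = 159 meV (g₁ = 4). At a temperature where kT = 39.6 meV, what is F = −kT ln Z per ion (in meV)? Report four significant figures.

-28.85 meV

Eᵢ/kT = 0, 4.01515.
Z = Σ gᵢe^(−Eᵢ/kT) = 2·e^(−0) + 4·e^(−4.01515) = 2.00000 + 0.0721610 = 2.07216.
F = −kT ln Z = −39.6 × ln(2.07216) = −39.6 × 0.728592 = -28.85 meV.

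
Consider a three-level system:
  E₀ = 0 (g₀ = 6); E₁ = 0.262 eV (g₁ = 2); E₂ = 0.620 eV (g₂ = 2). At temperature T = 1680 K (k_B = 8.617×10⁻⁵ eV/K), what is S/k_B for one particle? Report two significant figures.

2.0

k_BT = 8.617×10⁻⁵ × 1680 K = 0.1448 eV.
Eᵢ/kT = 0, 1.809, 4.282.
Z = Σ gᵢe^(−Eᵢ/kT) = 6·e^(−0) + 2·e^(−1.809) + 2·e^(−4.282) = 6.000 + 0.3276 + 0.02763 = 6.355.
⟨E⟩ = Σ EᵢPᵢ = 0.01620 eV.
S/k_B = ln Z + ⟨E⟩/kT = ln(6.355) + 0.01620/0.1448 = 1.849 + 0.1119 = 2.0.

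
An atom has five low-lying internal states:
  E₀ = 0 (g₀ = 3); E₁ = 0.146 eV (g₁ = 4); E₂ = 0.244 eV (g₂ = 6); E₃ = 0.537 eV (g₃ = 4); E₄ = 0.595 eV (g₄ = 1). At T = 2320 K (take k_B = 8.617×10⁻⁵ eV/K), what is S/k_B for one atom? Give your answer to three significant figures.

2.58

k_BT = 8.617×10⁻⁵ × 2320 K = 0.19991 eV.
Eᵢ/kT = 0, 0.73033, 1.2205, 2.6862, 2.9763.
Z = Σ gᵢe^(−Eᵢ/kT) = 3·e^(−0) + 4·e^(−0.73033) + 6·e^(−1.2205) + 4·e^(−2.6862) + 1·e^(−2.9763) = 3.0000 + 1.9270 + 1.7705 + 0.27256 + 0.050981 = 7.0210.
⟨E⟩ = Σ EᵢPᵢ = 0.12677 eV.
S/k_B = ln Z + ⟨E⟩/kT = ln(7.0210) + 0.12677/0.19991 = 1.9489 + 0.63414 = 2.58.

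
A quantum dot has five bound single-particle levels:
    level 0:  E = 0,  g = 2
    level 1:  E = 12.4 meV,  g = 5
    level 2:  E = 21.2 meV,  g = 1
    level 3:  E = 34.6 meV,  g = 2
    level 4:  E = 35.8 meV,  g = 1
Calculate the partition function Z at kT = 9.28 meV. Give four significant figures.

Z = 3.485

Eᵢ/kT = 0, 1.33621, 2.28448, 3.72845, 3.85776.
Z = Σ gᵢe^(−Eᵢ/kT) = 2·e^(−0) + 5·e^(−1.33621) + 1·e^(−2.28448) + 2·e^(−3.72845) + 1·e^(−3.85776) = 2.00000 + 1.31420 + 0.101827 + 0.0480601 + 0.0211152 = 3.48520.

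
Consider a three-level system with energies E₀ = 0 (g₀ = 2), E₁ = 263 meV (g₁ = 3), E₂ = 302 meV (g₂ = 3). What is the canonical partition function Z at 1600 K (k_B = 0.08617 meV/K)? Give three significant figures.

k_BT = 0.08617 × 1600 K = 137.87 meV.
Eᵢ/kT = 0, 1.9076, 2.1905.
Z = Σ gᵢe^(−Eᵢ/kT) = 2·e^(−0) + 3·e^(−1.9076) + 3·e^(−2.1905) = 2.0000 + 0.44531 + 0.33558 = 2.7809.

Z = 2.78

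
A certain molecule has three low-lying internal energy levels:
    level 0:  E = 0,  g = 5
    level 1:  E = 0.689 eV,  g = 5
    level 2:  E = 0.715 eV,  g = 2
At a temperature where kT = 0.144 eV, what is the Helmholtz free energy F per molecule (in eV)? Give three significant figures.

Eᵢ/kT = 0, 4.7847, 4.9653.
Z = Σ gᵢe^(−Eᵢ/kT) = 5·e^(−0) + 5·e^(−4.7847) + 2·e^(−4.9653) = 5.0000 + 0.041783 + 0.013952 = 5.0557.
F = −kT ln Z = −0.144 × ln(5.0557) = −0.144 × 1.6205 = -0.233 eV.

-0.233 eV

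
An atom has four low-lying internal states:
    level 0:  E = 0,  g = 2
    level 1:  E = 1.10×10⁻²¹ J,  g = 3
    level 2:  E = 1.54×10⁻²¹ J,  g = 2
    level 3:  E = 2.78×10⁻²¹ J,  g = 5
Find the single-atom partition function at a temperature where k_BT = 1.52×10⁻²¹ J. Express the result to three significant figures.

Eᵢ/kT = 0, 0.72368, 1.0132, 1.8289.
Z = Σ gᵢe^(−Eᵢ/kT) = 2·e^(−0) + 3·e^(−0.72368) + 2·e^(−1.0132) + 5·e^(−1.8289) = 2.0000 + 1.4549 + 0.72611 + 0.80295 = 4.9840.

Z = 4.98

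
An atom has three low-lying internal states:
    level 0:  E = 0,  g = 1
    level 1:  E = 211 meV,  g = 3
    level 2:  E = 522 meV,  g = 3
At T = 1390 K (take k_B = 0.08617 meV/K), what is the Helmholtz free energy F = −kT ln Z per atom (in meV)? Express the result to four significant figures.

-52.78 meV

k_BT = 0.08617 × 1390 K = 119.776 meV.
Eᵢ/kT = 0, 1.76162, 4.35814.
Z = Σ gᵢe^(−Eᵢ/kT) = 1·e^(−0) + 3·e^(−1.76162) + 3·e^(−4.35814) = 1.00000 + 0.515299 + 0.0384065 = 1.55371.
F = −kT ln Z = −119.776 × ln(1.55371) = −119.776 × 0.440646 = -52.78 meV.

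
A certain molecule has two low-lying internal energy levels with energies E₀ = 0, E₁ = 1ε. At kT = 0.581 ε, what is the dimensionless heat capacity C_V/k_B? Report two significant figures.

0.38

Eᵢ/kT = 0, 1.721.
Z = Σ e^(−Eᵢ/kT) = e^(−0) + e^(−1.721) = 1.000 + 0.1789 = 1.179.
⟨E⟩ = 0.1517 ε, ⟨E²⟩ = 0.1517 ε².
C_V/k_B = (⟨E²⟩ − ⟨E⟩²)/(kT)² = (0.1517 − 0.02301)/0.3376 = 0.38.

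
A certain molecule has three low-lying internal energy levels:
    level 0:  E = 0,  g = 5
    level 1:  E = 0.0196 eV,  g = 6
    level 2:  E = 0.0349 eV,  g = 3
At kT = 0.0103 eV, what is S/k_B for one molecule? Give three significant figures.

Eᵢ/kT = 0, 1.9029, 3.3883.
Z = Σ gᵢe^(−Eᵢ/kT) = 5·e^(−0) + 6·e^(−1.9029) + 3·e^(−3.3883) = 5.0000 + 0.89481 + 0.10130 = 5.9961.
⟨E⟩ = Σ EᵢPᵢ = 0.0035146 eV.
S/k_B = ln Z + ⟨E⟩/kT = ln(5.9961) + 0.0035146/0.0103 = 1.7911 + 0.34122 = 2.13.

2.13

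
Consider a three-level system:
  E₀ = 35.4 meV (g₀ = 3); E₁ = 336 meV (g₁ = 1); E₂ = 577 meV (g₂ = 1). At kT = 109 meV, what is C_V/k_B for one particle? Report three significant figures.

0.208

Eᵢ/kT = 0.32477, 3.0826, 5.2936.
Z = Σ gᵢe^(−Eᵢ/kT) = 3·e^(−0.32477) + 1·e^(−3.0826) + 1·e^(−5.2936) = 2.1681 + 0.045840 + 0.0050236 = 2.2190.
⟨E⟩ = 42.835 meV, ⟨E²⟩ = 4310.3 meV².
C_V/k_B = (⟨E²⟩ − ⟨E⟩²)/(kT)² = (4310.3 − 1834.8)/11881 = 0.208.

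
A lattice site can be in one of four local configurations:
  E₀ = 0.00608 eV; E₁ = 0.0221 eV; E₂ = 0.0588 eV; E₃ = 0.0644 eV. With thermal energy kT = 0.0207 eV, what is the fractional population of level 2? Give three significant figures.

0.0490

Eᵢ/kT = 0.29372, 1.0676, 2.8406, 3.1111.
Z = Σ e^(−Eᵢ/kT) = e^(−0.29372) + e^(−1.0676) + e^(−2.8406) + e^(−3.1111) = 0.74549 + 0.34383 + 0.058391 + 0.044552 = 1.1923.
P₂ = e^(−E₂/kT) / Z = 0.058391/1.1923 = 0.0490.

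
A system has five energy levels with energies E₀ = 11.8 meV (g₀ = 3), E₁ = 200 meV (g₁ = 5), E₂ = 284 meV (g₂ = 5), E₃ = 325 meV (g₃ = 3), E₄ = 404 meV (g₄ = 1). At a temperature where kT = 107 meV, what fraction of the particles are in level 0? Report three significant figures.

0.676

Eᵢ/kT = 0.11028, 1.8692, 2.6542, 3.0374, 3.7757.
Z = Σ gᵢe^(−Eᵢ/kT) = 3·e^(−0.11028) + 5·e^(−1.8692) + 5·e^(−2.6542) + 3·e^(−3.0374) + 1·e^(−3.7757) = 2.6868 + 0.77124 + 0.35178 + 0.14388 + 0.022921 = 3.9766.
P₀ = g₀ e^(−E₀/kT) / Z = 2.6868/3.9766 = 0.676.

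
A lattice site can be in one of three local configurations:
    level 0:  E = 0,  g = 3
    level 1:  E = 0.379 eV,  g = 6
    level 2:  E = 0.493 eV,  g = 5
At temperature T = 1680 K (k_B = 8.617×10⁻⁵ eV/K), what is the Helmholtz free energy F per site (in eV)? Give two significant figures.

-0.19 eV

k_BT = 8.617×10⁻⁵ × 1680 K = 0.1448 eV.
Eᵢ/kT = 0, 2.617, 3.405.
Z = Σ gᵢe^(−Eᵢ/kT) = 3·e^(−0) + 6·e^(−2.617) + 5·e^(−3.405) = 3.000 + 0.4381 + 0.1660 = 3.604.
F = −kT ln Z = −0.1448 × ln(3.604) = −0.1448 × 1.282 = -0.19 eV.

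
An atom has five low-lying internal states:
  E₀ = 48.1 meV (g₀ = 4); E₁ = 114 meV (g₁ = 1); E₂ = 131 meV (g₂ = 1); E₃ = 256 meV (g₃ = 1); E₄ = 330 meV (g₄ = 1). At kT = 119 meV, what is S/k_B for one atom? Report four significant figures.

Eᵢ/kT = 0.404202, 0.957983, 1.10084, 2.15126, 2.77311.
Z = Σ gᵢe^(−Eᵢ/kT) = 4·e^(−0.404202) + 1·e^(−0.957983) + 1·e^(−1.10084) + 1·e^(−2.15126) + 1·e^(−2.77311) = 2.67004 + 0.383666 + 0.332592 + 0.116337 + 0.0624674 = 3.56510.
⟨E⟩ = Σ EᵢPᵢ = 74.6495 meV.
S/k_B = ln Z + ⟨E⟩/kT = ln(3.56510) + 74.6495/119 = 1.27119 + 0.627307 = 1.898.

1.898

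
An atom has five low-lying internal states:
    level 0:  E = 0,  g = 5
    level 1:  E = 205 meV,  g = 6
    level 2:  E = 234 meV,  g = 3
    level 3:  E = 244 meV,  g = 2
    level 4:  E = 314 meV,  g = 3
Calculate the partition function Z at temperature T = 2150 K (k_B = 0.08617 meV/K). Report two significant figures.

k_BT = 0.08617 × 2150 K = 185.3 meV.
Eᵢ/kT = 0, 1.106, 1.263, 1.317, 1.695.
Z = Σ gᵢe^(−Eᵢ/kT) = 5·e^(−0) + 6·e^(−1.106) + 3·e^(−1.263) + 2·e^(−1.317) + 3·e^(−1.695) = 5.000 + 1.985 + 0.8484 + 0.5359 + 0.5508 = 8.920.

Z = 8.9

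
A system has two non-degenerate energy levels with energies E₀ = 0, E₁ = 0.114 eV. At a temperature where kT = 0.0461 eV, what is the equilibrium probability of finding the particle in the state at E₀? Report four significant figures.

0.9222

Eᵢ/kT = 0, 2.47289.
Z = Σ e^(−Eᵢ/kT) = e^(−0) + e^(−2.47289) = 1.00000 + 0.0843408 = 1.08434.
P₀ = e^(−E₀/kT) / Z = 1.00000/1.08434 = 0.9222.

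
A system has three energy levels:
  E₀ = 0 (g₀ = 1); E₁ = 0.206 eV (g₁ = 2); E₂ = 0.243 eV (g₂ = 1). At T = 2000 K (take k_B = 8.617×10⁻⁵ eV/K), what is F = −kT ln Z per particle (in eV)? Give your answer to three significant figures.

-0.106 eV

k_BT = 8.617×10⁻⁵ × 2000 K = 0.17234 eV.
Eᵢ/kT = 0, 1.1953, 1.4100.
Z = Σ gᵢe^(−Eᵢ/kT) = 1·e^(−0) + 2·e^(−1.1953) + 1·e^(−1.4100) = 1.0000 + 0.60523 + 0.24414 = 1.8494.
F = −kT ln Z = −0.17234 × ln(1.8494) = −0.17234 × 0.61486 = -0.106 eV.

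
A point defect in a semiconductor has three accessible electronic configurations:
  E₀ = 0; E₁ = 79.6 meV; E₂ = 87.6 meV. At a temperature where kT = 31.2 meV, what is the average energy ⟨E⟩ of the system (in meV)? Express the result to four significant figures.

Eᵢ/kT = 0, 2.55128, 2.80769.
Z = Σ e^(−Eᵢ/kT) = e^(−0) + e^(−2.55128) + e^(−2.80769) = 1.00000 + 0.0779818 + 0.0603442 = 1.13833.
⟨E⟩ = Σ Eᵢ e^(−Eᵢ/kT) / Z = (0·1.00000 + 79.6·0.0779818 + 87.6·0.0603442) / 1.13833 = 10.10 meV.

10.10 meV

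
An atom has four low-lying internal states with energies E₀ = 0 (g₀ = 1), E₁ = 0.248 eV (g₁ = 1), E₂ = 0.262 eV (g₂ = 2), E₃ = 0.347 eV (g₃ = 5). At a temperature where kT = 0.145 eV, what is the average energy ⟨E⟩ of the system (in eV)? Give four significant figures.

0.1472 eV

Eᵢ/kT = 0, 1.71034, 1.80690, 2.39310.
Z = Σ gᵢe^(−Eᵢ/kT) = 1·e^(−0) + 1·e^(−1.71034) + 2·e^(−1.80690) + 5·e^(−2.39310) = 1.00000 + 0.180804 + 0.328325 + 0.456730 = 1.96586.
⟨E⟩ = Σ Eᵢ gᵢe^(−Eᵢ/kT) / Z = (0·1.00000 + 0.248·0.180804 + 0.262·0.328325 + 0.347·0.456730) / 1.96586 = 0.1472 eV.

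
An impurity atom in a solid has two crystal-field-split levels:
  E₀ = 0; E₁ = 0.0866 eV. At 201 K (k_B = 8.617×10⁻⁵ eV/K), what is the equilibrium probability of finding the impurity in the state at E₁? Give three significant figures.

0.00669

k_BT = 8.617×10⁻⁵ × 201 K = 0.017320 eV.
Eᵢ/kT = 0, 5.0000.
Z = Σ e^(−Eᵢ/kT) = e^(−0) + e^(−5.0000) = 1.0000 + 0.0067379 = 1.0067.
P₁ = e^(−E₁/kT) / Z = 0.0067379/1.0067 = 0.00669.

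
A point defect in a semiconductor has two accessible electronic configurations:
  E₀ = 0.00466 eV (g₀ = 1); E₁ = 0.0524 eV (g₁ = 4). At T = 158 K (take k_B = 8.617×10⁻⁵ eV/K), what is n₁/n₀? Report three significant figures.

0.120

k_BT = 8.617×10⁻⁵ × 158 K = 0.013615 eV.
n₁/n₀ = (g₁/g₀) exp[−(E₁−E₀)/kT] = (4/1) × exp(−(0.04774 eV)/(0.013615 eV)) = (4/1) × exp(-3.5064) = 0.120.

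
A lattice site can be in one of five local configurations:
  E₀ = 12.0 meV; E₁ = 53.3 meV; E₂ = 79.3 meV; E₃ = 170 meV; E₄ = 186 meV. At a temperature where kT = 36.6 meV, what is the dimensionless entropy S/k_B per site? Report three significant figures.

0.911

Eᵢ/kT = 0.32787, 1.4563, 2.1667, 4.6448, 5.0820.
Z = Σ e^(−Eᵢ/kT) = e^(−0.32787) + e^(−1.4563) + e^(−2.1667) + e^(−4.6448) + e^(−5.0820) = 0.72046 + 0.23310 + 0.11456 + 0.0096115 + 0.0062075 = 1.0839.
⟨E⟩ = Σ EᵢPᵢ = 30.393 meV.
S/k_B = ln Z + ⟨E⟩/kT = ln(1.0839) + 30.393/36.6 = 0.080566 + 0.83041 = 0.911.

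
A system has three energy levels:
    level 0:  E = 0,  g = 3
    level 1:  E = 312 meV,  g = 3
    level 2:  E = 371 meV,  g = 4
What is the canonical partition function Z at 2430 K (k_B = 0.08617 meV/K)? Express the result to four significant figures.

k_BT = 0.08617 × 2430 K = 209.393 meV.
Eᵢ/kT = 0, 1.49002, 1.77179.
Z = Σ gᵢe^(−Eᵢ/kT) = 3·e^(−0) + 3·e^(−1.49002) + 4·e^(−1.77179) = 3.00000 + 0.676104 + 0.680113 = 4.35622.

Z = 4.356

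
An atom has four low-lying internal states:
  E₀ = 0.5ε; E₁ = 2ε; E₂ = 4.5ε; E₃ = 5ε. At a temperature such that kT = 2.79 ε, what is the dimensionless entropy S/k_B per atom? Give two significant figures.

1.2

Eᵢ/kT = 0.1792, 0.7168, 1.613, 1.792.
Z = Σ e^(−Eᵢ/kT) = e^(−0.1792) + e^(−0.7168) + e^(−1.613) + e^(−1.792) = 0.8359 + 0.4883 + 0.1993 + 0.1666 = 1.690.
⟨E⟩ = Σ EᵢPᵢ = 1.849 ε.
S/k_B = ln Z + ⟨E⟩/kT = ln(1.690) + 1.849/2.79 = 0.5247 + 0.6627 = 1.2.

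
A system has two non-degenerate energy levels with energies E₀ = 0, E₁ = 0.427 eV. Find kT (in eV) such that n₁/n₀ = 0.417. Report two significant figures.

n₁/n₀ = exp[−(E₁−E₀)/kT] = 0.417.
⇒ (E₁−E₀)/kT = ln(1/0.417) = ln(2.398) = 0.8746.
kT = 0.427 eV / 0.8746 = 0.49 eV.

0.49 eV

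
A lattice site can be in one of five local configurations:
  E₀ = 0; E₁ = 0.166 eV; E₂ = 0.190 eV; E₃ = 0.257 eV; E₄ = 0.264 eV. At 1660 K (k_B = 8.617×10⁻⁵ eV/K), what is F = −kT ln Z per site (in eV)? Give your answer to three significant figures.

-0.0920 eV

k_BT = 8.617×10⁻⁵ × 1660 K = 0.14304 eV.
Eᵢ/kT = 0, 1.1605, 1.3283, 1.7967, 1.8456.
Z = Σ e^(−Eᵢ/kT) = e^(−0) + e^(−1.1605) + e^(−1.3283) + e^(−1.7967) + e^(−1.8456) = 1.0000 + 0.31333 + 0.26493 + 0.16585 + 0.15793 = 1.9020.
F = −kT ln Z = −0.14304 × ln(1.9020) = −0.14304 × 0.64291 = -0.0920 eV.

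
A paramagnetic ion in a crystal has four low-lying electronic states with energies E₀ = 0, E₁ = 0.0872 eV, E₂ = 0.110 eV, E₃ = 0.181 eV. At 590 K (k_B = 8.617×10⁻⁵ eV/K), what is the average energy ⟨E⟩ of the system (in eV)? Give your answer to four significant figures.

k_BT = 8.617×10⁻⁵ × 590 K = 0.0508403 eV.
Eᵢ/kT = 0, 1.71517, 2.16364, 3.56017.
Z = Σ e^(−Eᵢ/kT) = e^(−0) + e^(−1.71517) + e^(−2.16364) + e^(−3.56017) = 1.00000 + 0.179933 + 0.114906 + 0.0284340 = 1.32327.
⟨E⟩ = Σ Eᵢ e^(−Eᵢ/kT) / Z = (0·1.00000 + 0.0872·0.179933 + 0.110·0.114906 + 0.181·0.0284340) / 1.32327 = 0.02530 eV.

0.02530 eV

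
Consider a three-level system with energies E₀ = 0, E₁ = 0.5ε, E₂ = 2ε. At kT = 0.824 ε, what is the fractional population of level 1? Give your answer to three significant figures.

Eᵢ/kT = 0, 0.60680, 2.4272.
Z = Σ e^(−Eᵢ/kT) = e^(−0) + e^(−0.60680) + e^(−2.4272) = 1.0000 + 0.54509 + 0.088284 = 1.6334.
P₁ = e^(−E₁/kT) / Z = 0.54509/1.6334 = 0.334.

0.334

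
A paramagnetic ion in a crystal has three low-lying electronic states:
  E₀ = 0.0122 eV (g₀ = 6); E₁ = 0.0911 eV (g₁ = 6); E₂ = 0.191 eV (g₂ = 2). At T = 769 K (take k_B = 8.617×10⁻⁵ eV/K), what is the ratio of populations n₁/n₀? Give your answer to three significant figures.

0.304

k_BT = 8.617×10⁻⁵ × 769 K = 0.066265 eV.
n₁/n₀ = (g₁/g₀) exp[−(E₁−E₀)/kT] = (6/6) × exp(−(0.0789 eV)/(0.066265 eV)) = (6/6) × exp(-1.1907) = 0.304.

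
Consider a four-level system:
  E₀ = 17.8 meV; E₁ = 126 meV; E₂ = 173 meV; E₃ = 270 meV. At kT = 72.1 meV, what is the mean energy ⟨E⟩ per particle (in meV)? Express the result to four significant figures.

54.16 meV

Eᵢ/kT = 0.246879, 1.74757, 2.39945, 3.74480.
Z = Σ e^(−Eᵢ/kT) = e^(−0.246879) + e^(−1.74757) + e^(−2.39945) + e^(−3.74480) = 0.781235 + 0.174197 + 0.0907679 + 0.0236404 = 1.06984.
⟨E⟩ = Σ Eᵢ e^(−Eᵢ/kT) / Z = (17.8·0.781235 + 126·0.174197 + 173·0.0907679 + 270·0.0236404) / 1.06984 = 54.16 meV.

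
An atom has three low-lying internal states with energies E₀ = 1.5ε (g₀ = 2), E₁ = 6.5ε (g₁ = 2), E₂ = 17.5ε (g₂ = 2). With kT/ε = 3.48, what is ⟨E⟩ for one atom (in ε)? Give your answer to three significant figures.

Eᵢ/kT = 0.43103, 1.8678, 5.0287.
Z = Σ gᵢe^(−Eᵢ/kT) = 2·e^(−0.43103) + 2·e^(−1.8678) + 2·e^(−5.0287) = 1.2997 + 0.30893 + 0.013095 = 1.6217.
⟨E⟩ = Σ Eᵢ gᵢe^(−Eᵢ/kT) / Z = (1.5·1.2997 + 6.5·0.30893 + 17.5·0.013095) / 1.6217 = 2.58 ε.

2.58 ε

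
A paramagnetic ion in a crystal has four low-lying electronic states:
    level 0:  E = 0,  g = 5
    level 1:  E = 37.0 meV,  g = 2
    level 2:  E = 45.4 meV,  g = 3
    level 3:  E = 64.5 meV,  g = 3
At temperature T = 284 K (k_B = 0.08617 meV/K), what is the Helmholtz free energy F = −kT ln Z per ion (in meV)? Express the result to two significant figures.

k_BT = 0.08617 × 284 K = 24.47 meV.
Eᵢ/kT = 0, 1.512, 1.855, 2.636.
Z = Σ gᵢe^(−Eᵢ/kT) = 5·e^(−0) + 2·e^(−1.512) + 3·e^(−1.855) + 3·e^(−2.636) = 5.000 + 0.4409 + 0.4694 + 0.2149 = 6.125.
F = −kT ln Z = −24.47 × ln(6.125) = −24.47 × 1.812 = -44 meV.

-44 meV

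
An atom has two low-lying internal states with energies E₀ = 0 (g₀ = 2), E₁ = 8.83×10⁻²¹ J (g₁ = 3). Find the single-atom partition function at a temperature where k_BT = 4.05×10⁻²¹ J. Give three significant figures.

Z = 2.34

Eᵢ/kT = 0, 2.1802.
Z = Σ gᵢe^(−Eᵢ/kT) = 2·e^(−0) + 3·e^(−2.1802) = 2.0000 + 0.33906 = 2.3391.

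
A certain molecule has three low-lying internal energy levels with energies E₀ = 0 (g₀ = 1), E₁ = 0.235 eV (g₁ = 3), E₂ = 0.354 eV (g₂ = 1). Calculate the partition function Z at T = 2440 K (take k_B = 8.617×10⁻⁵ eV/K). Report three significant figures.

k_BT = 8.617×10⁻⁵ × 2440 K = 0.21025 eV.
Eᵢ/kT = 0, 1.1177, 1.6837.
Z = Σ gᵢe^(−Eᵢ/kT) = 1·e^(−0) + 3·e^(−1.1177) + 1·e^(−1.6837) = 1.0000 + 0.98109 + 0.18569 = 2.1668.

Z = 2.17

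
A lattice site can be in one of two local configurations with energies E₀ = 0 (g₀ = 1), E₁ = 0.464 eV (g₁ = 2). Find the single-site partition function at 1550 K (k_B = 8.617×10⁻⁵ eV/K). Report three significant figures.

Z = 1.06

k_BT = 8.617×10⁻⁵ × 1550 K = 0.13356 eV.
Eᵢ/kT = 0, 3.4741.
Z = Σ gᵢe^(−Eᵢ/kT) = 1·e^(−0) + 2·e^(−3.4741) = 1.0000 + 0.061979 = 1.0620.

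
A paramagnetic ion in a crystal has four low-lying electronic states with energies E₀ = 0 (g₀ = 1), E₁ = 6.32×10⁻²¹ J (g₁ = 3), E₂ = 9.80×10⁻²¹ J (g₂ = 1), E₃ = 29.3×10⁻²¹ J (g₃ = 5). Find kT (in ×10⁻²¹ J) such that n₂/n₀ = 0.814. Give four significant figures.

47.62 ×10⁻²¹ J

n₂/n₀ = (g₂/g₀) exp[−(E₂−E₀)/kT] = 0.814.
⇒ (E₂−E₀)/kT = ln((1/1)/0.814) = ln(1.22850) = 0.205794.
kT = 9.80 ×10⁻²¹ J / 0.205794 = 47.62 ×10⁻²¹ J.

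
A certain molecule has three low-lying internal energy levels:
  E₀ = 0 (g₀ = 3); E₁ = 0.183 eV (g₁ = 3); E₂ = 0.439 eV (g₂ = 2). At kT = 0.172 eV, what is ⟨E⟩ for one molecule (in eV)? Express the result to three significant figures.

Eᵢ/kT = 0, 1.0640, 2.5523.
Z = Σ gᵢe^(−Eᵢ/kT) = 3·e^(−0) + 3·e^(−1.0640) + 2·e^(−2.5523) = 3.0000 + 1.0352 + 0.15580 = 4.1910.
⟨E⟩ = Σ Eᵢ gᵢe^(−Eᵢ/kT) / Z = (0·3.0000 + 0.183·1.0352 + 0.439·0.15580) / 4.1910 = 0.0615 eV.

0.0615 eV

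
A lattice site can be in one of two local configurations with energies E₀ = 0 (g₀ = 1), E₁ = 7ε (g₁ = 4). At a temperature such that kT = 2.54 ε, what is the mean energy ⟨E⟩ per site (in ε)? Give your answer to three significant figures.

1.42 ε

Eᵢ/kT = 0, 2.7559.
Z = Σ gᵢe^(−Eᵢ/kT) = 1·e^(−0) + 4·e^(−2.7559) = 1.0000 + 0.25421 = 1.2542.
⟨E⟩ = Σ Eᵢ gᵢe^(−Eᵢ/kT) / Z = (0·1.0000 + 7·0.25421) / 1.2542 = 1.42 ε.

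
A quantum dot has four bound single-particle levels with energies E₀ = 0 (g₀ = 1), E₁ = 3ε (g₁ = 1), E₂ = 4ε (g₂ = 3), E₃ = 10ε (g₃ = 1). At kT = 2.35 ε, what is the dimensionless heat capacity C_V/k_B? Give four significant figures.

Eᵢ/kT = 0, 1.27660, 1.70213, 4.25532.
Z = Σ gᵢe^(−Eᵢ/kT) = 1·e^(−0) + 1·e^(−1.27660) + 3·e^(−1.70213) + 1·e^(−4.25532) = 1.00000 + 0.278984 + 0.546884 + 0.0141885 = 1.84006.
⟨E⟩ = 1.72080 ε, ⟨E²⟩ = 6.89100 ε².
C_V/k_B = (⟨E²⟩ − ⟨E⟩²)/(kT)² = (6.89100 − 2.96115)/5.52250 = 0.7116.

0.7116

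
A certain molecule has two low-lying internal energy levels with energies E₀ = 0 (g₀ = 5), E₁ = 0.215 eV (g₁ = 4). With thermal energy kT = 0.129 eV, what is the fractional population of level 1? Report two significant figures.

Eᵢ/kT = 0, 1.667.
Z = Σ gᵢe^(−Eᵢ/kT) = 5·e^(−0) + 4·e^(−1.667) = 5.000 + 0.7553 = 5.755.
P₁ = g₁ e^(−E₁/kT) / Z = 0.7553/5.755 = 0.13.

0.13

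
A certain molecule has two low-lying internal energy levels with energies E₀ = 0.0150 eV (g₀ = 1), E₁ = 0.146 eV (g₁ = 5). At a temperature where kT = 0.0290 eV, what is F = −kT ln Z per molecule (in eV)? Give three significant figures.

0.0135 eV

Eᵢ/kT = 0.51724, 5.0345.
Z = Σ gᵢe^(−Eᵢ/kT) = 1·e^(−0.51724) + 5·e^(−5.0345) = 0.59616 + 0.032547 = 0.62871.
F = −kT ln Z = −0.0290 × ln(0.62871) = −0.0290 × -0.46409 = 0.0135 eV.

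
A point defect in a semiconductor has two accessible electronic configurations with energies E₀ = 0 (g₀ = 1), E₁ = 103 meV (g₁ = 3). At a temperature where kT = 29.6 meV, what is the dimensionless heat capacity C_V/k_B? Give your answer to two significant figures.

0.94

Eᵢ/kT = 0, 3.480.
Z = Σ gᵢe^(−Eᵢ/kT) = 1·e^(−0) + 3·e^(−3.480) = 1.000 + 0.09242 = 1.092.
⟨E⟩ = 8.717 meV, ⟨E²⟩ = 897.9 meV².
C_V/k_B = (⟨E²⟩ − ⟨E⟩²)/(kT)² = (897.9 − 75.99)/876.2 = 0.94.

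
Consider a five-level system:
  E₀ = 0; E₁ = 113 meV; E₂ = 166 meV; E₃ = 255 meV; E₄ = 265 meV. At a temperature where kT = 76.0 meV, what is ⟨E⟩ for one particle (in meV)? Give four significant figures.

Eᵢ/kT = 0, 1.48684, 2.18421, 3.35526, 3.48684.
Z = Σ e^(−Eᵢ/kT) = e^(−0) + e^(−1.48684) + e^(−2.18421) + e^(−3.35526) + e^(−3.48684) = 1.00000 + 0.226086 + 0.112567 + 0.0349003 + 0.0305974 = 1.40415.
⟨E⟩ = Σ Eᵢ e^(−Eᵢ/kT) / Z = (0·1.00000 + 113·0.226086 + 166·0.112567 + 255·0.0349003 + 265·0.0305974) / 1.40415 = 43.61 meV.

43.61 meV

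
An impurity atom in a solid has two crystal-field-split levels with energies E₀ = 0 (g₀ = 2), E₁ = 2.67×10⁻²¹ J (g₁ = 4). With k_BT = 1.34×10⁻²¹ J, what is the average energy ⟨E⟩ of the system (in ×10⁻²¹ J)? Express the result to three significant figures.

Eᵢ/kT = 0, 1.9925.
Z = Σ gᵢe^(−Eᵢ/kT) = 2·e^(−0) + 4·e^(−1.9925) = 2.0000 + 0.54542 = 2.5454.
⟨E⟩ = Σ Eᵢ gᵢe^(−Eᵢ/kT) / Z = (0·2.0000 + 2.67·0.54542) / 2.5454 = 0.572 ×10⁻²¹ J.

0.572 ×10⁻²¹ J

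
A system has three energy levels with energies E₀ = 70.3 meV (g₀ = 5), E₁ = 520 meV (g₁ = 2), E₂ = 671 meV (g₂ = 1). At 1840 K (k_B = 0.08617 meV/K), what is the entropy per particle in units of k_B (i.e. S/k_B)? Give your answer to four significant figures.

1.718

k_BT = 0.08617 × 1840 K = 158.553 meV.
Eᵢ/kT = 0.443385, 3.27966, 4.23202.
Z = Σ gᵢe^(−Eᵢ/kT) = 5·e^(−0.443385) + 2·e^(−3.27966) + 1·e^(−4.23202) = 3.20930 + 0.0752821 + 0.0145230 = 3.29911.
⟨E⟩ = Σ EᵢPᵢ = 83.2059 meV.
S/k_B = ln Z + ⟨E⟩/kT = ln(3.29911) + 83.2059/158.553 = 1.19365 + 0.524783 = 1.718.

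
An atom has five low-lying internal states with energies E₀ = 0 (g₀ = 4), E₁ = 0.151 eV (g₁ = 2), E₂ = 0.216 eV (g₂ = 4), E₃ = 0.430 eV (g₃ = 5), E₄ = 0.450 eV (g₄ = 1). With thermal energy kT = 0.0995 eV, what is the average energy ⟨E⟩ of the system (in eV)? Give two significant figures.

0.040 eV

Eᵢ/kT = 0, 1.518, 2.171, 4.322, 4.523.
Z = Σ gᵢe^(−Eᵢ/kT) = 4·e^(−0) + 2·e^(−1.518) + 4·e^(−2.171) + 5·e^(−4.322) + 1·e^(−4.523) = 4.000 + 0.4383 + 0.4563 + 0.06637 + 0.01086 = 4.972.
⟨E⟩ = Σ Eᵢ gᵢe^(−Eᵢ/kT) / Z = (0·4.000 + 0.151·0.4383 + 0.216·0.4563 + 0.430·0.06637 + 0.450·0.01086) / 4.972 = 0.040 eV.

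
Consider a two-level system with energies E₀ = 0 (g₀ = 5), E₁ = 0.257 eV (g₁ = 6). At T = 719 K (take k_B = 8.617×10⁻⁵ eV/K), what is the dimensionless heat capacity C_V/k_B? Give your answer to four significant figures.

0.3141

k_BT = 8.617×10⁻⁵ × 719 K = 0.0619562 eV.
Eᵢ/kT = 0, 4.14809.
Z = Σ gᵢe^(−Eᵢ/kT) = 5·e^(−0) + 6·e^(−4.14809) = 5.00000 + 0.0947673 = 5.09477.
⟨E⟩ = 0.00478043 eV, ⟨E²⟩ = 0.00122857 eV².
C_V/k_B = (⟨E²⟩ − ⟨E⟩²)/(kT)² = (0.00122857 − 0.0000228525)/0.00383857 = 0.3141.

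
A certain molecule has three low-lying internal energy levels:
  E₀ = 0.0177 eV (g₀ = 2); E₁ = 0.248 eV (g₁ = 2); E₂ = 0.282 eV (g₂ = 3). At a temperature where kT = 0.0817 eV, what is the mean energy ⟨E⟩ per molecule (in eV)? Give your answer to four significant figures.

Eᵢ/kT = 0.216646, 3.03550, 3.45165.
Z = Σ gᵢe^(−Eᵢ/kT) = 2·e^(−0.216646) + 2·e^(−3.03550) + 3·e^(−3.45165) = 1.61043 + 0.0961013 + 0.0950799 = 1.80161.
⟨E⟩ = Σ Eᵢ gᵢe^(−Eᵢ/kT) / Z = (0.0177·1.61043 + 0.248·0.0961013 + 0.282·0.0950799) / 1.80161 = 0.04393 eV.

0.04393 eV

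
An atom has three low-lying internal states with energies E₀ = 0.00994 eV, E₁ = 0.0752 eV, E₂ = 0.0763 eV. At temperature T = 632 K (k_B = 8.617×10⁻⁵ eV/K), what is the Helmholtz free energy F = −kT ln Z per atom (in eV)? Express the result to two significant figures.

k_BT = 8.617×10⁻⁵ × 632 K = 0.05446 eV.
Eᵢ/kT = 0.1825, 1.381, 1.401.
Z = Σ e^(−Eᵢ/kT) = e^(−0.1825) + e^(−1.381) + e^(−1.401) = 0.8332 + 0.2513 + 0.2464 = 1.331.
F = −kT ln Z = −0.05446 × ln(1.331) = −0.05446 × 0.2859 = -0.016 eV.

-0.016 eV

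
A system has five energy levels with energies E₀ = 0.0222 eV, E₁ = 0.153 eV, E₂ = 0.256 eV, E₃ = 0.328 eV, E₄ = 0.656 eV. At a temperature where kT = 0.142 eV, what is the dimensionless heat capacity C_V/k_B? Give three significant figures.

0.619

Eᵢ/kT = 0.15634, 1.0775, 1.8028, 2.3099, 4.6197.
Z = Σ e^(−Eᵢ/kT) = e^(−0.15634) + e^(−1.0775) + e^(−1.8028) + e^(−2.3099) + e^(−4.6197) = 0.85527 + 0.34045 + 0.16484 + 0.099271 + 0.0098558 = 1.4697.
⟨E⟩ = 0.10363 eV, ⟨E²⟩ = 0.023212 eV².
C_V/k_B = (⟨E²⟩ − ⟨E⟩²)/(kT)² = (0.023212 − 0.010739)/0.020164 = 0.619.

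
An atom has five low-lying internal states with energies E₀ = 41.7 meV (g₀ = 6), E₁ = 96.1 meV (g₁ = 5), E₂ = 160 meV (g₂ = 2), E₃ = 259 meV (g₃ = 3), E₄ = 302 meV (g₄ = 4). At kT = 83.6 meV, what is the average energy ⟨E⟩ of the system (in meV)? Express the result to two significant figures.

Eᵢ/kT = 0.4988, 1.150, 1.914, 3.098, 3.612.
Z = Σ gᵢe^(−Eᵢ/kT) = 6·e^(−0.4988) + 5·e^(−1.150) + 2·e^(−1.914) + 3·e^(−3.098) + 4·e^(−3.612) = 3.644 + 1.583 + 0.2950 + 0.1354 + 0.1080 = 5.765.
⟨E⟩ = Σ Eᵢ gᵢe^(−Eᵢ/kT) / Z = (41.7·3.644 + 96.1·1.583 + 160·0.2950 + 259·0.1354 + 302·0.1080) / 5.765 = 73 meV.

73 meV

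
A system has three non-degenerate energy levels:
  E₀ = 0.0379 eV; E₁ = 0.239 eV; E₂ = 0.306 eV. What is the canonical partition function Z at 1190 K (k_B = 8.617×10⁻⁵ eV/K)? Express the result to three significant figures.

Z = 0.839

k_BT = 8.617×10⁻⁵ × 1190 K = 0.10254 eV.
Eᵢ/kT = 0.36961, 2.3308, 2.9842.
Z = Σ e^(−Eᵢ/kT) = e^(−0.36961) + e^(−2.3308) + e^(−2.9842) = 0.69100 + 0.097218 + 0.050580 = 0.83880.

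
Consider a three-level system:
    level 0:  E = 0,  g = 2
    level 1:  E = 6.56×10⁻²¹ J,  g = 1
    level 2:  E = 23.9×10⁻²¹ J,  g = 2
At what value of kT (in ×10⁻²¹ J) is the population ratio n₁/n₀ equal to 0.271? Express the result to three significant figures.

10.7 ×10⁻²¹ J

n₁/n₀ = (g₁/g₀) exp[−(E₁−E₀)/kT] = 0.271.
⇒ (E₁−E₀)/kT = ln((1/2)/0.271) = ln(1.8450) = 0.61248.
kT = 6.56 ×10⁻²¹ J / 0.61248 = 10.7 ×10⁻²¹ J.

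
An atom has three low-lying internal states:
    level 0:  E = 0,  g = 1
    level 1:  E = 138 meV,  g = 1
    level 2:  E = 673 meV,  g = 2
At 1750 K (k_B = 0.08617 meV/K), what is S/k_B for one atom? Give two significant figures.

0.68

k_BT = 0.08617 × 1750 K = 150.8 meV.
Eᵢ/kT = 0, 0.9151, 4.463.
Z = Σ gᵢe^(−Eᵢ/kT) = 1·e^(−0) + 1·e^(−0.9151) + 2·e^(−4.463) = 1.000 + 0.4005 + 0.02306 = 1.424.
⟨E⟩ = Σ EᵢPᵢ = 49.71 meV.
S/k_B = ln Z + ⟨E⟩/kT = ln(1.424) + 49.71/150.8 = 0.3535 + 0.3296 = 0.68.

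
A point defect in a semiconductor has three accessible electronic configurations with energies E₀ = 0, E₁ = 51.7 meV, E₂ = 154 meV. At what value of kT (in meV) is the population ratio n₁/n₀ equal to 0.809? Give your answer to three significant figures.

244 meV

n₁/n₀ = exp[−(E₁−E₀)/kT] = 0.809.
⇒ (E₁−E₀)/kT = ln(1/0.809) = ln(1.2361) = 0.21196.
kT = 51.7 meV / 0.21196 = 244 meV.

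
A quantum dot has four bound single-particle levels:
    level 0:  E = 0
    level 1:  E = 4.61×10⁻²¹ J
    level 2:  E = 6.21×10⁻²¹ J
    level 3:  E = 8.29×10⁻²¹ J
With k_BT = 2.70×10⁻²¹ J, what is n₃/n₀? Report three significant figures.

n₃/n₀ = exp[−(E₃−E₀)/kT] = exp(−(8.29 ×10⁻²¹ J)/(2.70 ×10⁻²¹ J)) = exp(-3.0704) = 0.0464.

0.0464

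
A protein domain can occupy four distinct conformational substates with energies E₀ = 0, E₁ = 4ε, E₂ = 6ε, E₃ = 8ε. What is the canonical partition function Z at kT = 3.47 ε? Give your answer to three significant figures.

Z = 1.59

Eᵢ/kT = 0, 1.1527, 1.7291, 2.3055.
Z = Σ e^(−Eᵢ/kT) = e^(−0) + e^(−1.1527) + e^(−1.7291) + e^(−2.3055) = 1.0000 + 0.31578 + 0.17744 + 0.099709 = 1.5929.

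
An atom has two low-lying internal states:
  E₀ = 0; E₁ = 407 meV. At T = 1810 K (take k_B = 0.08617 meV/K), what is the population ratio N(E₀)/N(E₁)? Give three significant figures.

13.6

k_BT = 0.08617 × 1810 K = 155.97 meV.
n₀/n₁ = exp[−(E₀−E₁)/kT] = exp(−(-407 meV)/(155.97 meV)) = exp(2.6095) = 13.6.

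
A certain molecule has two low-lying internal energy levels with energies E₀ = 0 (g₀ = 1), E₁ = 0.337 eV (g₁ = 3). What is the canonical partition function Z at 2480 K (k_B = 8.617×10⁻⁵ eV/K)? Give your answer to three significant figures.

Z = 1.62

k_BT = 8.617×10⁻⁵ × 2480 K = 0.21370 eV.
Eᵢ/kT = 0, 1.5770.
Z = Σ gᵢe^(−Eᵢ/kT) = 1·e^(−0) + 3·e^(−1.5770) = 1.0000 + 0.61978 = 1.6198.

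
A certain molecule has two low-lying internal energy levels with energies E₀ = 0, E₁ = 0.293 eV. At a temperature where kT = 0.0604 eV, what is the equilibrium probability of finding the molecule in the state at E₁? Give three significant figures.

0.00776

Eᵢ/kT = 0, 4.8510.
Z = Σ e^(−Eᵢ/kT) = e^(−0) + e^(−4.8510) = 1.0000 + 0.0078206 = 1.0078.
P₁ = e^(−E₁/kT) / Z = 0.0078206/1.0078 = 0.00776.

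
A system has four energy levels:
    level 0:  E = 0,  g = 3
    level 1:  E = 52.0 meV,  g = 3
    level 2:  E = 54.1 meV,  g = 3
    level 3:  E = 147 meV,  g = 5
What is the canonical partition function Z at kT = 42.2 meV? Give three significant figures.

Eᵢ/kT = 0, 1.2322, 1.2820, 3.4834.
Z = Σ gᵢe^(−Eᵢ/kT) = 3·e^(−0) + 3·e^(−1.2322) + 3·e^(−1.2820) + 5·e^(−3.4834) = 3.0000 + 0.87495 + 0.83245 + 0.15351 = 4.8609.

Z = 4.86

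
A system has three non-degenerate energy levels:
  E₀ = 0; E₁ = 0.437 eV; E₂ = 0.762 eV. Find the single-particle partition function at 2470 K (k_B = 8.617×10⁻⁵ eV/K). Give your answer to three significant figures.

Z = 1.16

k_BT = 8.617×10⁻⁵ × 2470 K = 0.21284 eV.
Eᵢ/kT = 0, 2.0532, 3.5802.
Z = Σ e^(−Eᵢ/kT) = e^(−0) + e^(−2.0532) + e^(−3.5802) = 1.0000 + 0.12832 + 0.027870 = 1.1562.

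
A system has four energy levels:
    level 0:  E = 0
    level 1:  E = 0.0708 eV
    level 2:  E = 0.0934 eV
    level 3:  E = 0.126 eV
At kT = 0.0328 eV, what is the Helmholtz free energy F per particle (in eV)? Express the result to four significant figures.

Eᵢ/kT = 0, 2.15854, 2.84756, 3.84146.
Z = Σ e^(−Eᵢ/kT) = e^(−0) + e^(−2.15854) + e^(−2.84756) + e^(−3.84146) = 1.00000 + 0.115494 + 0.0579856 + 0.0214622 = 1.19494.
F = −kT ln Z = −0.0328 × ln(1.19494) = −0.0328 × 0.178096 = -0.005842 eV.

-0.005842 eV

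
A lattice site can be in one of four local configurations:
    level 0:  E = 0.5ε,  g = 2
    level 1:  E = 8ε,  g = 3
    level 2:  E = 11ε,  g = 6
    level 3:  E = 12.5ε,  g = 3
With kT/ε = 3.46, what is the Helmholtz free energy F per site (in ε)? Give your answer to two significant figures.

-3.0 ε

Eᵢ/kT = 0.1445, 2.312, 3.179, 3.613.
Z = Σ gᵢe^(−Eᵢ/kT) = 2·e^(−0.1445) + 3·e^(−2.312) + 6·e^(−3.179) + 3·e^(−3.613) = 1.731 + 0.2972 + 0.2498 + 0.08091 = 2.359.
F = −kT ln Z = −3.46 × ln(2.359) = −3.46 × 0.8582 = -3.0 ε.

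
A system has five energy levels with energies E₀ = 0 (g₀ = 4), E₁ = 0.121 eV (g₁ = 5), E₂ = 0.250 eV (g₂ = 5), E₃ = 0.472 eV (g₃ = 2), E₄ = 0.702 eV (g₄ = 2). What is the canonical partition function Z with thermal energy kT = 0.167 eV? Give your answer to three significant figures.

Z = 7.69

Eᵢ/kT = 0, 0.72455, 1.4970, 2.8263, 4.2036.
Z = Σ gᵢe^(−Eᵢ/kT) = 4·e^(−0) + 5·e^(−0.72455) + 5·e^(−1.4970) + 2·e^(−2.8263) + 2·e^(−4.2036) = 4.0000 + 2.4227 + 1.1190 + 0.11846 + 0.029883 = 7.6900.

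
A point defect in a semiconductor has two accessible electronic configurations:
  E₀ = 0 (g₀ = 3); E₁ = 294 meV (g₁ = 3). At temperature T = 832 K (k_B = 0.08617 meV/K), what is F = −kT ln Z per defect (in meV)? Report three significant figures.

k_BT = 0.08617 × 832 K = 71.693 meV.
Eᵢ/kT = 0, 4.1008.
Z = Σ gᵢe^(−Eᵢ/kT) = 3·e^(−0) + 3·e^(−4.1008) = 3.0000 + 0.049678 = 3.0497.
F = −kT ln Z = −71.693 × ln(3.0497) = −71.693 × 1.1150 = -79.9 meV.

-79.9 meV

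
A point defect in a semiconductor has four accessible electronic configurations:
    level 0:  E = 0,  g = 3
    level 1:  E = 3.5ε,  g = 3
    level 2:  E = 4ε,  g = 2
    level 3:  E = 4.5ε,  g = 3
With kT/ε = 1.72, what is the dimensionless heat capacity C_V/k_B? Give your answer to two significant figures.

Eᵢ/kT = 0, 2.035, 2.326, 2.616.
Z = Σ gᵢe^(−Eᵢ/kT) = 3·e^(−0) + 3·e^(−2.035) + 2·e^(−2.326) + 3·e^(−2.616) = 3.000 + 0.3920 + 0.1954 + 0.2193 = 3.807.
⟨E⟩ = 0.8249 ε, ⟨E²⟩ = 3.249 ε².
C_V/k_B = (⟨E²⟩ − ⟨E⟩²)/(kT)² = (3.249 − 0.6805)/2.958 = 0.87.

0.87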